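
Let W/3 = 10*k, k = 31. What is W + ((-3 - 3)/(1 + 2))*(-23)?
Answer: 976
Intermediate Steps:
W = 930 (W = 3*(10*31) = 3*310 = 930)
W + ((-3 - 3)/(1 + 2))*(-23) = 930 + ((-3 - 3)/(1 + 2))*(-23) = 930 - 6/3*(-23) = 930 - 6*⅓*(-23) = 930 - 2*(-23) = 930 + 46 = 976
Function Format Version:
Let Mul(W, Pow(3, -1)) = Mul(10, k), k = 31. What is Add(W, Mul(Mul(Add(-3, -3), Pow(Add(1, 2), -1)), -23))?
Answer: 976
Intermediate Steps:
W = 930 (W = Mul(3, Mul(10, 31)) = Mul(3, 310) = 930)
Add(W, Mul(Mul(Add(-3, -3), Pow(Add(1, 2), -1)), -23)) = Add(930, Mul(Mul(Add(-3, -3), Pow(Add(1, 2), -1)), -23)) = Add(930, Mul(Mul(-6, Pow(3, -1)), -23)) = Add(930, Mul(Mul(-6, Rational(1, 3)), -23)) = Add(930, Mul(-2, -23)) = Add(930, 46) = 976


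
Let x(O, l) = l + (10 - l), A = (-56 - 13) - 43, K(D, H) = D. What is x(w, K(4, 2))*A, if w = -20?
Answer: -1120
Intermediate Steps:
A = -112 (A = -69 - 43 = -112)
x(O, l) = 10
x(w, K(4, 2))*A = 10*(-112) = -1120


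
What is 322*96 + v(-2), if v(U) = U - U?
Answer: 30912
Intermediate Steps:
v(U) = 0
322*96 + v(-2) = 322*96 + 0 = 30912 + 0 = 30912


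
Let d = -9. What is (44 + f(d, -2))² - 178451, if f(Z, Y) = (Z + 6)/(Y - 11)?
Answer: -29827594/169 ≈ -1.7649e+5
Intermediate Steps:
f(Z, Y) = (6 + Z)/(-11 + Y)
(44 + f(d, -2))² - 178451 = (44 + (6 - 9)/(-11 - 2))² - 178451 = (44 - 3/(-13))² - 178451 = (44 - 1/13*(-3))² - 178451 = (44 + 3/13)² - 178451 = (575/13)² - 178451 = 330625/169 - 178451 = -29827594/169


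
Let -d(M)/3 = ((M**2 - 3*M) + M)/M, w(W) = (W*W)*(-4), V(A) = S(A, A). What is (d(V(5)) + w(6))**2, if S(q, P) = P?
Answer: 23409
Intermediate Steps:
V(A) = A
w(W) = -4*W**2 (w(W) = W**2*(-4) = -4*W**2)
d(M) = -3*(M**2 - 2*M)/M (d(M) = -3*((M**2 - 3*M) + M)/M = -3*(M**2 - 2*M)/M)
(d(V(5)) + w(6))**2 = ((6 - 3*5) - 4*6**2)**2 = ((6 - 15) - 4*36)**2 = (-9 - 144)**2 = (-153)**2 = 23409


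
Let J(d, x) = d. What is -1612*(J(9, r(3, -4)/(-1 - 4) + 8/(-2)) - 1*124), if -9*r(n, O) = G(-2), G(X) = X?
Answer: 185380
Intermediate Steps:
r(n, O) = 2/9 (r(n, O) = -⅑*(-2) = 2/9)
-1612*(J(9, r(3, -4)/(-1 - 4) + 8/(-2)) - 1*124) = -1612*(9 - 1*124) = -1612*(9 - 124) = -1612*(-115) = 185380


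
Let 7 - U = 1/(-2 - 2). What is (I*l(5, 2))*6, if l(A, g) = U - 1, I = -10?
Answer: -375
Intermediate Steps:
U = 29/4 (U = 7 - 1/(-2 - 2) = 7 - 1/(-4) = 7 - 1*(-¼) = 7 + ¼ = 29/4 ≈ 7.2500)
l(A, g) = 25/4 (l(A, g) = 29/4 - 1 = 25/4)
(I*l(5, 2))*6 = -10*25/4*6 = -125/2*6 = -375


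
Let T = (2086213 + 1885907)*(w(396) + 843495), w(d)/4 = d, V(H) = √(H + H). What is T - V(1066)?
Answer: 3356755197480 - 2*√533 ≈ 3.3568e+12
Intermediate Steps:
V(H) = √2*√H (V(H) = √(2*H) = √2*√H)
w(d) = 4*d
T = 3356755197480 (T = (2086213 + 1885907)*(4*396 + 843495) = 3972120*(1584 + 843495) = 3972120*845079 = 3356755197480)
T - V(1066) = 3356755197480 - √2*√1066 = 3356755197480 - 2*√533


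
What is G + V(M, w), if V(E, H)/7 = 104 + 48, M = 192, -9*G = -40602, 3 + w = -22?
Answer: 16726/3 ≈ 5575.3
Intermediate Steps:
w = -25 (w = -3 - 22 = -25)
G = 13534/3 (G = -⅑*(-40602) = 13534/3 ≈ 4511.3)
V(E, H) = 1064 (V(E, H) = 7*(104 + 48) = 7*152 = 1064)
G + V(M, w) = 13534/3 + 1064 = 16726/3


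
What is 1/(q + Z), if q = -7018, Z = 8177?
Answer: 1/1159 ≈ 0.00086281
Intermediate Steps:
1/(q + Z) = 1/(-7018 + 8177) = 1/1159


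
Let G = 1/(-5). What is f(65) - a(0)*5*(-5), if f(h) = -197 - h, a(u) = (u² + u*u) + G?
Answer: -267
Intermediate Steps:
G = -⅕ (G = 1*(-⅕) = -⅕ ≈ -0.20000)
a(u) = -⅕ + 2*u² (a(u) = (u² + u*u) - ⅕ = (u² + u²) - ⅕ = 2*u² - ⅕ = -⅕ + 2*u²)
f(65) - a(0)*5*(-5) = (-197 - 1*65) - (-⅕ + 2*0²)*5*(-5) = (-197 - 65) - (-⅕ + 2*0)*5*(-5) = -262 - (-⅕ + 0)*5*(-5) = -262 - (-⅕*5)*(-5) = -262 - (-1)*(-5) = -262 - 1*5 = -262 - 5 = -267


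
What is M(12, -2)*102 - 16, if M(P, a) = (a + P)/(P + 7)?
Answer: 716/19 ≈ 37.684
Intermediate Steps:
M(P, a) = (P + a)/(7 + P)
M(12, -2)*102 - 16 = ((12 - 2)/(7 + 12))*102 - 16 = (10/19)*102 - 16 = 1020/19 - 16 = 716/19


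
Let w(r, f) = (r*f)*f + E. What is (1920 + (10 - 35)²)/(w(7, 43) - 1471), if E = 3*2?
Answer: 2545/11478 ≈ 0.22173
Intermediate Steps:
E = 6
w(r, f) = 6 + r*f² (w(r, f) = (r*f)*f + 6 = (f*r)*f + 6 = r*f² + 6 = 6 + r*f²)
(1920 + (10 - 35)²)/(w(7, 43) - 1471) = (1920 + (10 - 35)²)/((6 + 7*43²) - 1471) = (1920 + (-25)²)/((6 + 7*1849) - 1471) = (1920 + 625)/((6 + 12943) - 1471) = 2545/(12949 - 1471) = 2545/11478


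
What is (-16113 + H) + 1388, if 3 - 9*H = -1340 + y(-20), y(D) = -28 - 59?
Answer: -131095/9 ≈ -14566.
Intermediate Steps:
y(D) = -87
H = 1430/9 (H = ⅓ - (-1340 - 87)/9 = ⅓ - ⅑*(-1427) = ⅓ + 1427/9 = 1430/9 ≈ 158.89)
(-16113 + H) + 1388 = (-16113 + 1430/9) + 1388 = -143587/9 + 1388 = -131095/9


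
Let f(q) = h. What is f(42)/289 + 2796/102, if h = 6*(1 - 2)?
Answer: 7916/289 ≈ 27.391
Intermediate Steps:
h = -6 (h = 6*(-1) = -6)
f(q) = -6
f(42)/289 + 2796/102 = -6/289 + 2796/102 = -6*1/289 + 2796*(1/102) = -6/289 + 466/17 = 7916/289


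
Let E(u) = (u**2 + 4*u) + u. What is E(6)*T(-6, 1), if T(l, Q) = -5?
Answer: -330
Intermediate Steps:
E(u) = u**2 + 5*u
E(6)*T(-6, 1) = (6*(5 + 6))*(-5) = (6*11)*(-5) = 66*(-5) = -330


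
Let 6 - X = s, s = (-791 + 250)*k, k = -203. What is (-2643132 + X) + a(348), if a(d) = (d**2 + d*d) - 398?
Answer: -2511139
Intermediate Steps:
a(d) = -398 + 2*d**2 (a(d) = (d**2 + d**2) - 398 = 2*d**2 - 398 = -398 + 2*d**2)
s = 109823 (s = (-791 + 250)*(-203) = -541*(-203) = 109823)
X = -109817 (X = 6 - 1*109823 = 6 - 109823 = -109817)
(-2643132 + X) + a(348) = (-2643132 - 109817) + (-398 + 2*348**2) = -2752949 + (-398 + 2*121104) = -2752949 + (-398 + 242208) = -2752949 + 241810 = -2511139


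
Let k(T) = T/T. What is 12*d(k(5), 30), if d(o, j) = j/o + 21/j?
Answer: 1842/5 ≈ 368.40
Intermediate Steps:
k(T) = 1
d(o, j) = 21/j + j/o
12*d(k(5), 30) = 12*(21/30 + 30/1) = 12*(21*(1/30) + 30*1) = 12*(7/10 + 30) = 12*(307/10) = 1842/5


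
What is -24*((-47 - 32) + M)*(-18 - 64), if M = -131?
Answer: -413280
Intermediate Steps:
-24*((-47 - 32) + M)*(-18 - 64) = -24*((-47 - 32) - 131)*(-18 - 64) = -24*(-79 - 131)*(-82) = -(-5040)*(-82) = -24*17220 = -413280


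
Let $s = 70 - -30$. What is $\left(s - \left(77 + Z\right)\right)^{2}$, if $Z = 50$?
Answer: $729$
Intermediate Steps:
$s = 100$ ($s = 70 + 30 = 100$)
$\left(s - \left(77 + Z\right)\right)^{2} = \left(100 - 127\right)^{2} = \left(-27\right)^{2} = 729$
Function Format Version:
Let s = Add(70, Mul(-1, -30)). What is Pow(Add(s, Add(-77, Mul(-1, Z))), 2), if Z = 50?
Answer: 729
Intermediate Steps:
s = 100 (s = Add(70, 30) = 100)
Pow(Add(s, Add(-77, Mul(-1, Z))), 2) = Pow(Add(100, Add(-77, Mul(-1, 50))), 2) = Pow(Add(100, Add(-77, -50)), 2) = Pow(Add(100, -127), 2) = Pow(-27, 2) = 729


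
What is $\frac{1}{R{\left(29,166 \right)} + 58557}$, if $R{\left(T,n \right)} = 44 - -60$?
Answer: $\frac{1}{58661} \approx 1.7047 \cdot 10^{-5}$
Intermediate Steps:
$R{\left(T,n \right)} = 104$ ($R{\left(T,n \right)} = 44 + 60 = 104$)
$\frac{1}{R{\left(29,166 \right)} + 58557} = \frac{1}{104 + 58557} = \frac{1}{58661}$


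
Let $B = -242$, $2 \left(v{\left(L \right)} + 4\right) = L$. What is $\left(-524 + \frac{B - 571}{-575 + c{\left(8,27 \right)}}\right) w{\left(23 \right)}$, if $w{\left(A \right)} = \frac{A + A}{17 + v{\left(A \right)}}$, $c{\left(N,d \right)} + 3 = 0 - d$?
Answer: $- \frac{29091044}{29645} \approx -981.31$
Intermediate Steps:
$v{\left(L \right)} = -4 + \frac{L}{2}$
$c{\left(N,d \right)} = -3 - d$ ($c{\left(N,d \right)} = -3 + \left(0 - d\right) = -3 - d$)
$w{\left(A \right)} = \frac{2 A}{13 + \frac{A}{2}}$ ($w{\left(A \right)} = \frac{A + A}{17 + \left(-4 + \frac{A}{2}\right)} = \frac{2 A}{13 + \frac{A}{2}}$)
$\left(-524 + \frac{B - 571}{-575 + c{\left(8,27 \right)}}\right) w{\left(23 \right)} = \left(-524 + \frac{-242 - 571}{-575 - 30}\right) 4 \cdot 23 \frac{1}{26 + 23} = \left(-524 - \frac{813}{-575 - 30}\right) 4 \cdot 23 \cdot \frac{1}{49} = \left(-524 - \frac{813}{-605}\right) \frac{92}{49} = \left(-524 - - \frac{813}{605}\right) \frac{92}{49} = \left(-524 + \frac{813}{605}\right) \frac{92}{49} = \left(- \frac{316207}{605}\right) \frac{92}{49} = - \frac{29091044}{29645}$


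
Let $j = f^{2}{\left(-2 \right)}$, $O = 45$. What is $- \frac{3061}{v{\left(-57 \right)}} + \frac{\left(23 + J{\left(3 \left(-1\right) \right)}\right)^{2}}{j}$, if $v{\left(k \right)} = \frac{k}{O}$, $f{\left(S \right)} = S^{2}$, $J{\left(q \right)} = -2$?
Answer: $\frac{743019}{304} \approx 2444.1$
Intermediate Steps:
$j = 16$ ($j = \left(\left(-2\right)^{2}\right)^{2} = 4^{2} = 16$)
$v{\left(k \right)} = \frac{k}{45}$
$- \frac{3061}{v{\left(-57 \right)}} + \frac{\left(23 + J{\left(3 \left(-1\right) \right)}\right)^{2}}{j} = - \frac{3061}{\frac{1}{45} \left(-57\right)} + \frac{\left(23 - 2\right)^{2}}{16} = - \frac{3061}{- \frac{19}{15}} + 21^{2} \cdot \frac{1}{16} = \left(-3061\right) \left(- \frac{15}{19}\right) + 441 \cdot \frac{1}{16} = \frac{45915}{19} + \frac{441}{16} = \frac{743019}{304}$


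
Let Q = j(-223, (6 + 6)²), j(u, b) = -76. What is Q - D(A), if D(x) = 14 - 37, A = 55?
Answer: -53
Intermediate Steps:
D(x) = -23
Q = -76
Q - D(A) = -76 - 1*(-23) = -76 + 23 = -53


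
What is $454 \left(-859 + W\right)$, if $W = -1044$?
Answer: $-863962$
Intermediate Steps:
$454 \left(-859 + W\right) = 454 \left(-859 - 1044\right) = 454 \left(-1903\right) = -863962$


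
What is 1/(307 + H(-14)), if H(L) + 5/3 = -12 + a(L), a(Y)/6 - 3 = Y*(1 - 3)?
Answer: 3/1438 ≈ 0.0020862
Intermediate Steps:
a(Y) = 18 - 12*Y (a(Y) = 18 + 6*(Y*(1 - 3)) = 18 + 6*(Y*(-2)) = 18 + 6*(-2*Y) = 18 - 12*Y)
H(L) = 13/3 - 12*L (H(L) = -5/3 + (-12 + (18 - 12*L)) = -5/3 + (6 - 12*L) = 13/3 - 12*L)
1/(307 + H(-14)) = 1/(307 + (13/3 - 12*(-14))) = 1/(307 + (13/3 + 168)) = 1/(307 + 517/3) = 1/(1438/3) = 3/1438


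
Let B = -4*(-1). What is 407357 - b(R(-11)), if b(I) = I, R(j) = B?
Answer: 407353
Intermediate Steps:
B = 4
R(j) = 4
407357 - b(R(-11)) = 407357 - 1*4 = 407357 - 4 = 407353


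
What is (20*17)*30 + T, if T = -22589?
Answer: -12389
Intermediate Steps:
(20*17)*30 + T = (20*17)*30 - 22589 = 340*30 - 22589 = 10200 - 22589 = -12389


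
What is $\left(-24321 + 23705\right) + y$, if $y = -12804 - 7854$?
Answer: $-21274$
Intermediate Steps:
$y = -20658$
$\left(-24321 + 23705\right) + y = \left(-24321 + 23705\right) - 20658 = -616 - 20658 = -21274$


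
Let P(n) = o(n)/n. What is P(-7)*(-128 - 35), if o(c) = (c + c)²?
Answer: 4564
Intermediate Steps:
o(c) = 4*c² (o(c) = (2*c)² = 4*c²)
P(n) = 4*n (P(n) = (4*n²)/n = 4*n)
P(-7)*(-128 - 35) = (4*(-7))*(-128 - 35) = -28*(-163) = 4564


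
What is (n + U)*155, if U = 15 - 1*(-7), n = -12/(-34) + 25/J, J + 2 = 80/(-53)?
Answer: 240775/102 ≈ 2360.5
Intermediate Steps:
J = -186/53 (J = -2 + 80/(-53) = -2 + 80*(-1/53) = -2 - 80/53 = -186/53 ≈ -3.5094)
n = -21409/3162 (n = -12/(-34) + 25/(-186/53) = -12*(-1/34) + 25*(-53/186) = 6/17 - 1325/186 = -21409/3162 ≈ -6.7707)
U = 22 (U = 15 + 7 = 22)
(n + U)*155 = (-21409/3162 + 22)*155 = (48155/3162)*155 = 240775/102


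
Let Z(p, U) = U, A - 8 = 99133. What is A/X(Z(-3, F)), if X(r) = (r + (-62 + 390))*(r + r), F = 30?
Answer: 33047/7160 ≈ 4.6155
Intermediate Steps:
A = 99141 (A = 8 + 99133 = 99141)
X(r) = 2*r*(328 + r) (X(r) = (r + 328)*(2*r) = (328 + r)*(2*r) = 2*r*(328 + r))
A/X(Z(-3, F)) = 99141/((2*30*(328 + 30))) = 99141/((2*30*358)) = 99141/21480 = 99141*(1/21480) = 33047/7160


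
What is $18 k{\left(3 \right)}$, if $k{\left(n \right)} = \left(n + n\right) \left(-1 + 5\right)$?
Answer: $432$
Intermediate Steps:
$k{\left(n \right)} = 8 n$ ($k{\left(n \right)} = 2 n 4 = 8 n$)
$18 k{\left(3 \right)} = 18 \cdot 8 \cdot 3 = 18 \cdot 24 = 432$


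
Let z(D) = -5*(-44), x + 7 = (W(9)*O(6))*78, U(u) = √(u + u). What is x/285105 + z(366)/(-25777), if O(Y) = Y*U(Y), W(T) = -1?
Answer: -62903539/7349151585 - 312*√3/95035 ≈ -0.014246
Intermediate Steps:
U(u) = √2*√u (U(u) = √(2*u) = √2*√u)
O(Y) = √2*Y^(3/2) (O(Y) = Y*(√2*√Y) = √2*Y^(3/2))
x = -7 - 936*√3 (x = -7 - √2*6^(3/2)*78 = -7 - √2*6*√6*78 = -7 - 12*√3*78 = -7 - 936*√3 ≈ -1628.2)
z(D) = 220
x/285105 + z(366)/(-25777) = (-7 - 936*√3)/285105 + 220/(-25777) = (-7 - 936*√3)*(1/285105) + 220*(-1/25777) = (-7/285105 - 312*√3/95035) - 220/25777 = -62903539/7349151585 - 312*√3/95035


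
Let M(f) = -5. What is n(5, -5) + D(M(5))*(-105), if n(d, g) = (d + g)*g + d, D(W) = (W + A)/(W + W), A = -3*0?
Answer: -95/2 ≈ -47.500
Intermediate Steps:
A = 0
D(W) = ½ (D(W) = (W + 0)/(W + W) = W/((2*W)) = W*(1/(2*W)) = ½)
n(d, g) = d + g*(d + g) (n(d, g) = g*(d + g) + d = d + g*(d + g))
n(5, -5) + D(M(5))*(-105) = (5 + (-5)² + 5*(-5)) + (½)*(-105) = (5 + 25 - 25) - 105/2 = 5 - 105/2 = -95/2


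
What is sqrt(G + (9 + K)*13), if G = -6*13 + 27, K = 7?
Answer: sqrt(157) ≈ 12.530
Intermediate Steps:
G = -51 (G = -78 + 27 = -51)
sqrt(G + (9 + K)*13) = sqrt(-51 + (9 + 7)*13) = sqrt(-51 + 16*13) = sqrt(-51 + 208) = sqrt(157)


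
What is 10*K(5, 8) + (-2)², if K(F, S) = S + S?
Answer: 164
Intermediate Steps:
K(F, S) = 2*S
10*K(5, 8) + (-2)² = 10*(2*8) + (-2)² = 10*16 + 4 = 160 + 4 = 164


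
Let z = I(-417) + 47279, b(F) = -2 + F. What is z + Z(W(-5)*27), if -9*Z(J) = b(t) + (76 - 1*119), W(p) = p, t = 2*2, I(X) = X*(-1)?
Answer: 429305/9 ≈ 47701.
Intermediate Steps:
I(X) = -X
t = 4
z = 47696 (z = -1*(-417) + 47279 = 417 + 47279 = 47696)
Z(J) = 41/9 (Z(J) = -((-2 + 4) + (76 - 1*119))/9 = -(2 + (76 - 119))/9 = -(2 - 43)/9 = -1/9*(-41) = 41/9)
z + Z(W(-5)*27) = 47696 + 41/9 = 429305/9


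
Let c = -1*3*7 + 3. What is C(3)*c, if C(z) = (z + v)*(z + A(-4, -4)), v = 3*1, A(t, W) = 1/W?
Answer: -297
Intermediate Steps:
v = 3
c = -18 (c = -3*7 + 3 = -21 + 3 = -18)
C(z) = (3 + z)*(-1/4 + z) (C(z) = (z + 3)*(z + 1/(-4)) = (3 + z)*(z - 1/4) = (3 + z)*(-1/4 + z))
C(3)*c = (-3/4 + 3**2 + (11/4)*3)*(-18) = (-3/4 + 9 + 33/4)*(-18) = (33/2)*(-18) = -297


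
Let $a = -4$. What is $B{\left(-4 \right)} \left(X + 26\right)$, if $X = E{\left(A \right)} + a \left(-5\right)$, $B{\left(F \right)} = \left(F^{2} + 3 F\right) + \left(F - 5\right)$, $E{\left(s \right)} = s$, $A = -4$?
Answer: $-210$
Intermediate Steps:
$B{\left(F \right)} = -5 + F^{2} + 4 F$ ($B{\left(F \right)} = \left(F^{2} + 3 F\right) + \left(-5 + F\right) = -5 + F^{2} + 4 F$)
$X = 16$ ($X = -4 - -20 = -4 + 20 = 16$)
$B{\left(-4 \right)} \left(X + 26\right) = \left(-5 + \left(-4\right)^{2} + 4 \left(-4\right)\right) \left(16 + 26\right) = \left(-5 + 16 - 16\right) 42 = \left(-5\right) 42 = -210$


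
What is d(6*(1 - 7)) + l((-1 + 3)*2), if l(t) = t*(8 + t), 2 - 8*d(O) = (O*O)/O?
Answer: 211/4 ≈ 52.750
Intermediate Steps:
d(O) = ¼ - O/8 (d(O) = ¼ - O*O/(8*O) = ¼ - O²/(8*O) = ¼ - O/8)
d(6*(1 - 7)) + l((-1 + 3)*2) = (¼ - 3*(1 - 7)/4) + ((-1 + 3)*2)*(8 + (-1 + 3)*2) = (¼ - 3*(-6)/4) + (2*2)*(8 + 2*2) = (¼ - ⅛*(-36)) + 4*(8 + 4) = (¼ + 9/2) + 4*12 = 19/4 + 48 = 211/4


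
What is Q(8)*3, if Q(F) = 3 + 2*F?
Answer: 57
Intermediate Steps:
Q(8)*3 = (3 + 2*8)*3 = (3 + 16)*3 = 19*3 = 57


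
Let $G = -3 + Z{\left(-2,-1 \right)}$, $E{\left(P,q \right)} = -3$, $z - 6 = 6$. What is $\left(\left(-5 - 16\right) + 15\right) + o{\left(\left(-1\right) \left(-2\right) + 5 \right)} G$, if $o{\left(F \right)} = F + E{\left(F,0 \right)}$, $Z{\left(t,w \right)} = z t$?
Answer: $-114$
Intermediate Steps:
$z = 12$ ($z = 6 + 6 = 12$)
$Z{\left(t,w \right)} = 12 t$
$o{\left(F \right)} = -3 + F$ ($o{\left(F \right)} = F - 3 = -3 + F$)
$G = -27$ ($G = -3 + 12 \left(-2\right) = -3 - 24 = -27$)
$\left(\left(-5 - 16\right) + 15\right) + o{\left(\left(-1\right) \left(-2\right) + 5 \right)} G = \left(\left(-5 - 16\right) + 15\right) + \left(-3 + \left(\left(-1\right) \left(-2\right) + 5\right)\right) \left(-27\right) = \left(-21 + 15\right) + \left(-3 + \left(2 + 5\right)\right) \left(-27\right) = -6 + \left(-3 + 7\right) \left(-27\right) = -6 + 4 \left(-27\right) = -6 - 108 = -114$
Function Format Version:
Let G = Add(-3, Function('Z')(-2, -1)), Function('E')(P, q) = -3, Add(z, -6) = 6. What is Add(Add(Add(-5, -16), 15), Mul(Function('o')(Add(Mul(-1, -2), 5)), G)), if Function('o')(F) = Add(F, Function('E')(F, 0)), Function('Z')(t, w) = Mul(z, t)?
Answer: -114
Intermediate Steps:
z = 12 (z = Add(6, 6) = 12)
Function('Z')(t, w) = Mul(12, t)
Function('o')(F) = Add(-3, F) (Function('o')(F) = Add(F, -3) = Add(-3, F))
G = -27 (G = Add(-3, Mul(12, -2)) = Add(-3, -24) = -27)
Add(Add(Add(-5, -16), 15), Mul(Function('o')(Add(Mul(-1, -2), 5)), G)) = Add(Add(Add(-5, -16), 15), Mul(Add(-3, Add(Mul(-1, -2), 5)), -27)) = Add(Add(-21, 15), Mul(Add(-3, Add(2, 5)), -27)) = Add(-6, Mul(Add(-3, 7), -27)) = Add(-6, Mul(4, -27)) = Add(-6, -108) = -114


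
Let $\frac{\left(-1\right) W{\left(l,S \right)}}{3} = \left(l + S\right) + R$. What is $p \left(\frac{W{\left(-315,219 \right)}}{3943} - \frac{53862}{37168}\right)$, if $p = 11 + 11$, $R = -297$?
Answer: $- \frac{927062367}{36638356} \approx -25.303$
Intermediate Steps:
$W{\left(l,S \right)} = 891 - 3 S - 3 l$ ($W{\left(l,S \right)} = - 3 \left(\left(l + S\right) - 297\right) = - 3 \left(\left(S + l\right) - 297\right) = - 3 \left(-297 + S + l\right) = 891 - 3 S - 3 l$)
$p = 22$
$p \left(\frac{W{\left(-315,219 \right)}}{3943} - \frac{53862}{37168}\right) = 22 \left(\frac{891 - 657 - -945}{3943} - \frac{53862}{37168}\right) = 22 \left(\left(891 - 657 + 945\right) \frac{1}{3943} - \frac{26931}{18584}\right) = 22 \left(1179 \cdot \frac{1}{3943} - \frac{26931}{18584}\right) = 22 \left(\frac{1179}{3943} - \frac{26931}{18584}\right) = 22 \left(- \frac{84278397}{73276712}\right) = - \frac{927062367}{36638356}$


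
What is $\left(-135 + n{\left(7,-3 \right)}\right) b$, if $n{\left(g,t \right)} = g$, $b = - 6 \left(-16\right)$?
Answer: $-12288$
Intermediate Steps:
$b = 96$ ($b = \left(-1\right) \left(-96\right) = 96$)
$\left(-135 + n{\left(7,-3 \right)}\right) b = \left(-135 + 7\right) 96 = \left(-128\right) 96 = -12288$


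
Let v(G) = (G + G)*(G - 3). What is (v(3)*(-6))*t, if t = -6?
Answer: 0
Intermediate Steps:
v(G) = 2*G*(-3 + G) (v(G) = (2*G)*(-3 + G) = 2*G*(-3 + G))
(v(3)*(-6))*t = ((2*3*(-3 + 3))*(-6))*(-6) = ((2*3*0)*(-6))*(-6) = (0*(-6))*(-6) = 0*(-6) = 0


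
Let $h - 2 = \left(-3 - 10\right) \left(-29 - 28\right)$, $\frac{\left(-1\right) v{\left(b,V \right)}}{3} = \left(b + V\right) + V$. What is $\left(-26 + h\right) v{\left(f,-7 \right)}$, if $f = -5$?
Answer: $40869$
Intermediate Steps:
$v{\left(b,V \right)} = - 6 V - 3 b$ ($v{\left(b,V \right)} = - 3 \left(\left(b + V\right) + V\right) = - 3 \left(\left(V + b\right) + V\right) = - 3 \left(b + 2 V\right) = - 6 V - 3 b$)
$h = 743$ ($h = 2 + \left(-3 - 10\right) \left(-29 - 28\right) = 2 - -741 = 2 + 741 = 743$)
$\left(-26 + h\right) v{\left(f,-7 \right)} = \left(-26 + 743\right) \left(\left(-6\right) \left(-7\right) - -15\right) = 717 \left(42 + 15\right) = 717 \cdot 57 = 40869$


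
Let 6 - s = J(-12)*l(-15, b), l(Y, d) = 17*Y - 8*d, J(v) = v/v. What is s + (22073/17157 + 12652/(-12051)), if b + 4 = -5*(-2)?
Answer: 21312488174/68919669 ≈ 309.24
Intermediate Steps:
J(v) = 1
b = 6 (b = -4 - 5*(-2) = -4 + 10 = 6)
l(Y, d) = -8*d + 17*Y
s = 309 (s = 6 - (-8*6 + 17*(-15)) = 6 - (-48 - 255) = 6 - (-303) = 6 - 1*(-303) = 6 + 303 = 309)
s + (22073/17157 + 12652/(-12051)) = 309 + (22073/17157 + 12652/(-12051)) = 309 + (22073*(1/17157) + 12652*(-1/12051)) = 309 + (22073/17157 - 12652/12051) = 309 + 16310453/68919669 = 21312488174/68919669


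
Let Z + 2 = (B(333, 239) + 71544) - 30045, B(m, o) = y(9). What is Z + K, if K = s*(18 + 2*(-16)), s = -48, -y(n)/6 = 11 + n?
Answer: 42049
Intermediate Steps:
y(n) = -66 - 6*n (y(n) = -6*(11 + n) = -66 - 6*n)
B(m, o) = -120 (B(m, o) = -66 - 6*9 = -66 - 54 = -120)
K = 672 (K = -48*(18 + 2*(-16)) = -48*(18 - 32) = -48*(-14) = 672)
Z = 41377 (Z = -2 + ((-120 + 71544) - 30045) = -2 + (71424 - 30045) = -2 + 41379 = 41377)
Z + K = 41377 + 672 = 42049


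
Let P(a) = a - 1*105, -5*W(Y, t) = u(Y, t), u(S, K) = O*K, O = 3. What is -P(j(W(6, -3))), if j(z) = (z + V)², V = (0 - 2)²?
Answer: 1784/25 ≈ 71.360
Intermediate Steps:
u(S, K) = 3*K
W(Y, t) = -3*t/5
V = 4 (V = (-2)² = 4)
j(z) = (4 + z)² (j(z) = (z + 4)² = (4 + z)²)
P(a) = -105 + a (P(a) = a - 105 = -105 + a)
-P(j(W(6, -3))) = -(-105 + (4 - ⅗*(-3))²) = -(-105 + (4 + 9/5)²) = -(-105 + (29/5)²) = -(-105 + 841/25) = -1*(-1784/25) = 1784/25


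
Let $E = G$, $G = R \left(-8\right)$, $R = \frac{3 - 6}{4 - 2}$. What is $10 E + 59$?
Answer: $179$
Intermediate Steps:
$R = - \frac{3}{2} \approx -1.5$
$G = 12$ ($G = \left(- \frac{3}{2}\right) \left(-8\right) = 12$)
$E = 12$
$10 E + 59 = 10 \cdot 12 + 59 = 120 + 59 = 179$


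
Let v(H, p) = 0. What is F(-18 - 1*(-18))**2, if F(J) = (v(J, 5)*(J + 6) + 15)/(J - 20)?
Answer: 9/16 ≈ 0.56250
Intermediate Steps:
F(J) = 15/(-20 + J) (F(J) = (0*(J + 6) + 15)/(J - 20) = (0*(6 + J) + 15)/(-20 + J) = (0 + 15)/(-20 + J) = 15/(-20 + J))
F(-18 - 1*(-18))**2 = (15/(-20 + (-18 - 1*(-18))))**2 = (15/(-20 + (-18 + 18)))**2 = (15/(-20 + 0))**2 = (15/(-20))**2 = (15*(-1/20))**2 = (-3/4)**2 = 9/16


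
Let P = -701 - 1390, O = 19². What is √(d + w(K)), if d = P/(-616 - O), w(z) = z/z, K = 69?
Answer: 2*√749359/977 ≈ 1.7721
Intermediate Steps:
O = 361
P = -2091
w(z) = 1
d = 2091/977 (d = -2091/(-616 - 1*361) = -2091/(-616 - 361) = -2091/(-977) = -2091*(-1/977) = 2091/977 ≈ 2.1402)
√(d + w(K)) = √(2091/977 + 1) = √(3068/977) = 2*√749359/977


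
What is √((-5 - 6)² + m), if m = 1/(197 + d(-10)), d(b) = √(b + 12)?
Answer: √(23838 + 121*√2)/√(197 + √2) ≈ 11.000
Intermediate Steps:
d(b) = √(12 + b)
m = 1/(197 + √2) (m = 1/(197 + √(12 - 10)) = 1/(197 + √2) ≈ 0.0050400)
√((-5 - 6)² + m) = √((-5 - 6)² + (197/38807 - √2/38807)) = √((-11)² + (197/38807 - √2/38807)) = √(121 + (197/38807 - √2/38807)) = √(4695844/38807 - √2/38807)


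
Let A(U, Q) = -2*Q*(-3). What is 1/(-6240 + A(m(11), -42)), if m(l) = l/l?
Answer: -1/6492 ≈ -0.00015404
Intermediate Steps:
m(l) = 1
A(U, Q) = 6*Q
1/(-6240 + A(m(11), -42)) = 1/(-6240 + 6*(-42)) = 1/(-6240 - 252) = 1/(-6492) = -1/6492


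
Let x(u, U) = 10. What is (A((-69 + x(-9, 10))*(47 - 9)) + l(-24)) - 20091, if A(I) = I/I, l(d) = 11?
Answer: -20079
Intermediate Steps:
A(I) = 1
(A((-69 + x(-9, 10))*(47 - 9)) + l(-24)) - 20091 = (1 + 11) - 20091 = 12 - 20091 = -20079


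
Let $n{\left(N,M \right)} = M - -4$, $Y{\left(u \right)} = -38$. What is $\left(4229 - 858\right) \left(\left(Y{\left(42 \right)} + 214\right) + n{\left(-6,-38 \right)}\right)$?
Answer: $478682$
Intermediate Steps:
$n{\left(N,M \right)} = 4 + M$ ($n{\left(N,M \right)} = M + 4 = 4 + M$)
$\left(4229 - 858\right) \left(\left(Y{\left(42 \right)} + 214\right) + n{\left(-6,-38 \right)}\right) = \left(4229 - 858\right) \left(\left(-38 + 214\right) + \left(4 - 38\right)\right) = 3371 \left(176 - 34\right) = 3371 \cdot 142 = 478682$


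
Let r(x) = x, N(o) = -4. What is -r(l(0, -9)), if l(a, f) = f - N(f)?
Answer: 5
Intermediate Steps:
l(a, f) = 4 + f (l(a, f) = f - 1*(-4) = f + 4 = 4 + f)
-r(l(0, -9)) = -(4 - 9) = -1*(-5) = 5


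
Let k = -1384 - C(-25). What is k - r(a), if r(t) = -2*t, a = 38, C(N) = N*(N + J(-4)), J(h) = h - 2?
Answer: -2083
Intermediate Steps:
J(h) = -2 + h
C(N) = N*(-6 + N) (C(N) = N*(N + (-2 - 4)) = N*(N - 6) = N*(-6 + N))
k = -2159 (k = -1384 - (-25)*(-6 - 25) = -1384 - (-25)*(-31) = -1384 - 1*775 = -1384 - 775 = -2159)
k - r(a) = -2159 - (-2)*38 = -2159 - 1*(-76) = -2159 + 76 = -2083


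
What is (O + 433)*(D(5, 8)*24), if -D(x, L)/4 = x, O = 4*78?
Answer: -357600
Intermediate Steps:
O = 312
D(x, L) = -4*x
(O + 433)*(D(5, 8)*24) = (312 + 433)*(-4*5*24) = 745*(-20*24) = 745*(-480) = -357600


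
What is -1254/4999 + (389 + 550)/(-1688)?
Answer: -6810813/8438312 ≈ -0.80713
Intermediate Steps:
-1254/4999 + (389 + 550)/(-1688) = -1254*1/4999 + 939*(-1/1688) = -1254/4999 - 939/1688 = -6810813/8438312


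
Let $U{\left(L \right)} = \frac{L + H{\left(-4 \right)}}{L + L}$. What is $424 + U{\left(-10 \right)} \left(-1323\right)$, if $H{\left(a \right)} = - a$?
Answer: $\frac{271}{10} \approx 27.1$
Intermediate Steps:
$U{\left(L \right)} = \frac{4 + L}{2 L}$ ($U{\left(L \right)} = \frac{L - -4}{L + L} = \frac{L + 4}{2 L} = \left(4 + L\right) \frac{1}{2 L} = \frac{4 + L}{2 L}$)
$424 + U{\left(-10 \right)} \left(-1323\right) = 424 + \frac{4 - 10}{2 \left(-10\right)} \left(-1323\right) = 424 + \frac{1}{2} \left(- \frac{1}{10}\right) \left(-6\right) \left(-1323\right) = 424 + \frac{3}{10} \left(-1323\right) = 424 - \frac{3969}{10} = \frac{271}{10}$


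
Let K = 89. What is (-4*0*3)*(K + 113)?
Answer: 0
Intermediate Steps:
(-4*0*3)*(K + 113) = (-4*0*3)*(89 + 113) = (0*3)*202 = 0*202 = 0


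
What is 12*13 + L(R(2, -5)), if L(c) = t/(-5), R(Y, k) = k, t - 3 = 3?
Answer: 774/5 ≈ 154.80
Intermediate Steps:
t = 6 (t = 3 + 3 = 6)
L(c) = -6/5 (L(c) = 6/(-5) = 6*(-⅕) = -6/5)
12*13 + L(R(2, -5)) = 12*13 - 6/5 = 156 - 6/5 = 774/5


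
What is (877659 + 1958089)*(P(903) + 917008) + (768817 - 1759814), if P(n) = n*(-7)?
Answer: 2582477847879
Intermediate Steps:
P(n) = -7*n
(877659 + 1958089)*(P(903) + 917008) + (768817 - 1759814) = (877659 + 1958089)*(-7*903 + 917008) + (768817 - 1759814) = 2835748*(-6321 + 917008) - 990997 = 2835748*910687 - 990997 = 2582478838876 - 990997 = 2582477847879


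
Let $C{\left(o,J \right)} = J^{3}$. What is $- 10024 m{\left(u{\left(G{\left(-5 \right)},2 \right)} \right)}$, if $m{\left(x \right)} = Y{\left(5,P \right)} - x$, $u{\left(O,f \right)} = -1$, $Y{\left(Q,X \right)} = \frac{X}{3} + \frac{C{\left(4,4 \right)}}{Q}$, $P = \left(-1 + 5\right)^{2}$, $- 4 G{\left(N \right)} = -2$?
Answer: $- \frac{2876888}{15} \approx -1.9179 \cdot 10^{5}$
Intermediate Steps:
$G{\left(N \right)} = \frac{1}{2}$ ($G{\left(N \right)} = \left(- \frac{1}{4}\right) \left(-2\right) = \frac{1}{2}$)
$P = 16$ ($P = 4^{2} = 16$)
$Y{\left(Q,X \right)} = \frac{64}{Q} + \frac{X}{3}$ ($Y{\left(Q,X \right)} = \frac{X}{3} + \frac{4^{3}}{Q} = X \frac{1}{3} + \frac{64}{Q} = \frac{X}{3} + \frac{64}{Q} = \frac{64}{Q} + \frac{X}{3}$)
$m{\left(x \right)} = \frac{272}{15} - x$ ($m{\left(x \right)} = \left(\frac{64}{5} + \frac{1}{3} \cdot 16\right) - x = \left(64 \cdot \frac{1}{5} + \frac{16}{3}\right) - x = \left(\frac{64}{5} + \frac{16}{3}\right) - x = \frac{272}{15} - x$)
$- 10024 m{\left(u{\left(G{\left(-5 \right)},2 \right)} \right)} = - 10024 \left(\frac{272}{15} - -1\right) = - 10024 \left(\frac{272}{15} + 1\right) = \left(-10024\right) \frac{287}{15} = - \frac{2876888}{15}$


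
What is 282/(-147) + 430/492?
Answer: -12589/12054 ≈ -1.0444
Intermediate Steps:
282/(-147) + 430/492 = 282*(-1/147) + 430*(1/492) = -94/49 + 215/246 = -12589/12054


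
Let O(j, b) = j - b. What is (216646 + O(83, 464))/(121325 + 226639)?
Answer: 216265/347964 ≈ 0.62152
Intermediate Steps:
(216646 + O(83, 464))/(121325 + 226639) = (216646 + (83 - 1*464))/(121325 + 226639) = (216646 + (83 - 464))/347964 = (216646 - 381)*(1/347964) = 216265*(1/347964) = 216265/347964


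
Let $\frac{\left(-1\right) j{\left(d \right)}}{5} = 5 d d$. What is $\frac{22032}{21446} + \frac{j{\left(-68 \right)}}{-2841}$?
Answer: $\frac{1270875256}{30464043} \approx 41.717$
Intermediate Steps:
$j{\left(d \right)} = - 25 d^{2}$ ($j{\left(d \right)} = - 5 \cdot 5 d d = - 5 \cdot 5 d^{2} = - 25 d^{2}$)
$\frac{22032}{21446} + \frac{j{\left(-68 \right)}}{-2841} = \frac{22032}{21446} + \frac{\left(-25\right) \left(-68\right)^{2}}{-2841} = 22032 \cdot \frac{1}{21446} + \left(-25\right) 4624 \left(- \frac{1}{2841}\right) = \frac{11016}{10723} - - \frac{115600}{2841} = \frac{11016}{10723} + \frac{115600}{2841} = \frac{1270875256}{30464043}$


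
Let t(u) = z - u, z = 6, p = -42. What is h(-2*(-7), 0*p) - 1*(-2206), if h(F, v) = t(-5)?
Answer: 2217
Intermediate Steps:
t(u) = 6 - u
h(F, v) = 11 (h(F, v) = 6 - 1*(-5) = 6 + 5 = 11)
h(-2*(-7), 0*p) - 1*(-2206) = 11 - 1*(-2206) = 11 + 2206 = 2217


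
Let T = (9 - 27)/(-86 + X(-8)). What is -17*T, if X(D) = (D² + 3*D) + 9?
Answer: -306/37 ≈ -8.2703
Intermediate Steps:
X(D) = 9 + D² + 3*D
T = 18/37 (T = (9 - 27)/(-86 + (9 + (-8)² + 3*(-8))) = -18/(-86 + (9 + 64 - 24)) = -18/(-86 + 49) = -18/(-37) = -18*(-1/37) = 18/37 ≈ 0.48649)
-17*T = -17*18/37 = -306/37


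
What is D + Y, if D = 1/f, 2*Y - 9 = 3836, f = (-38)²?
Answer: 2776091/1444 ≈ 1922.5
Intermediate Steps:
f = 1444
Y = 3845/2 (Y = 9/2 + (½)*3836 = 9/2 + 1918 = 3845/2 ≈ 1922.5)
D = 1/1444 ≈ 0.00069252
D + Y = 1/1444 + 3845/2 = 2776091/1444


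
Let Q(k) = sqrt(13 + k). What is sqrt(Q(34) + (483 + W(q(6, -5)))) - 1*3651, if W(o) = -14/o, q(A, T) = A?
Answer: -3651 + sqrt(4326 + 9*sqrt(47))/3 ≈ -3628.9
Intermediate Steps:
sqrt(Q(34) + (483 + W(q(6, -5)))) - 1*3651 = sqrt(sqrt(13 + 34) + (483 - 14/6)) - 1*3651 = sqrt(sqrt(47) + (483 - 14*1/6)) - 3651 = sqrt(sqrt(47) + (483 - 7/3)) - 3651 = sqrt(sqrt(47) + 1442/3) - 3651 = sqrt(1442/3 + sqrt(47)) - 3651 = -3651 + sqrt(1442/3 + sqrt(47))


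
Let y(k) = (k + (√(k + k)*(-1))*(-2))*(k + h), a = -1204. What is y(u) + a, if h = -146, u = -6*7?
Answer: 6692 - 752*I*√21 ≈ 6692.0 - 3446.1*I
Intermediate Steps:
u = -42
y(k) = (-146 + k)*(k + 2*√2*√k) (y(k) = (k + (√(k + k)*(-1))*(-2))*(k - 146) = (k + (√(2*k)*(-1))*(-2))*(-146 + k) = (k + ((√2*√k)*(-1))*(-2))*(-146 + k) = (k - √2*√k*(-2))*(-146 + k) = (k + 2*√2*√k)*(-146 + k) = (-146 + k)*(k + 2*√2*√k))
y(u) + a = ((-42)² - 146*(-42) - 292*√2*√(-42) + 2*√2*(-42)^(3/2)) - 1204 = (1764 + 6132 - 292*√2*I*√42 + 2*√2*(-42*I*√42)) - 1204 = (1764 + 6132 - 584*I*√21 - 168*I*√21) - 1204 = (7896 - 752*I*√21) - 1204 = 6692 - 752*I*√21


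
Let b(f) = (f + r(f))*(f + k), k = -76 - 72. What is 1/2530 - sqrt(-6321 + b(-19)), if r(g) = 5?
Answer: 1/2530 - I*sqrt(3983) ≈ 0.00039526 - 63.111*I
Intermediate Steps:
k = -148
b(f) = (-148 + f)*(5 + f) (b(f) = (f + 5)*(f - 148) = (5 + f)*(-148 + f) = (-148 + f)*(5 + f))
1/2530 - sqrt(-6321 + b(-19)) = 1/2530 - sqrt(-6321 + (-740 + (-19)**2 - 143*(-19))) = 1/2530 - sqrt(-6321 + (-740 + 361 + 2717)) = 1/2530 - sqrt(-6321 + 2338) = 1/2530 - sqrt(-3983) = 1/2530 - I*sqrt(3983)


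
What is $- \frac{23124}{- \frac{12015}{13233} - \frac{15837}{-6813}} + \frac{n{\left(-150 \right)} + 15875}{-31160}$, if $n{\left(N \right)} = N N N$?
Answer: $- \frac{717029513396779}{44217018424} \approx -16216.0$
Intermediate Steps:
$n{\left(N \right)} = N^{3}$ ($n{\left(N \right)} = N^{2} N = N^{3}$)
$- \frac{23124}{- \frac{12015}{13233} - \frac{15837}{-6813}} + \frac{n{\left(-150 \right)} + 15875}{-31160} = - \frac{23124}{- \frac{12015}{13233} - \frac{15837}{-6813}} + \frac{\left(-150\right)^{3} + 15875}{-31160} = - \frac{23124}{\left(-12015\right) \frac{1}{13233} - - \frac{5279}{2271}} + \left(-3375000 + 15875\right) \left(- \frac{1}{31160}\right) = - \frac{23124}{- \frac{4005}{4411} + \frac{5279}{2271}} - - \frac{671825}{6232} = - \frac{23124}{\frac{14190314}{10017381}} + \frac{671825}{6232} = \left(-23124\right) \frac{10017381}{14190314} + \frac{671825}{6232} = - \frac{115820959122}{7095157} + \frac{671825}{6232} = - \frac{717029513396779}{44217018424}$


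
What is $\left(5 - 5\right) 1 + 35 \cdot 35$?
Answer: $1225$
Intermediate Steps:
$\left(5 - 5\right) 1 + 35 \cdot 35 = 0 \cdot 1 + 1225 = 0 + 1225 = 1225$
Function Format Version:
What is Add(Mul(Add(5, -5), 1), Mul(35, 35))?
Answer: 1225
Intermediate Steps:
Add(Mul(Add(5, -5), 1), Mul(35, 35)) = Add(Mul(0, 1), 1225) = Add(0, 1225) = 1225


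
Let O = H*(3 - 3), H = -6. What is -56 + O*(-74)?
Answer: -56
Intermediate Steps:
O = 0 (O = -6*(3 - 3) = -6*0 = 0)
-56 + O*(-74) = -56 + 0*(-74) = -56 + 0 = -56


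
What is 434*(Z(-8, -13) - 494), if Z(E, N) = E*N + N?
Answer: -174902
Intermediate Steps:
Z(E, N) = N + E*N
434*(Z(-8, -13) - 494) = 434*(-13*(1 - 8) - 494) = 434*(-13*(-7) - 494) = 434*(91 - 494) = 434*(-403) = -174902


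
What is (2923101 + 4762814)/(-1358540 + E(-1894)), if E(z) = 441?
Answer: -7685915/1358099 ≈ -5.6593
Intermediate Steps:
(2923101 + 4762814)/(-1358540 + E(-1894)) = (2923101 + 4762814)/(-1358540 + 441) = 7685915/(-1358099) = 7685915*(-1/1358099) = -7685915/1358099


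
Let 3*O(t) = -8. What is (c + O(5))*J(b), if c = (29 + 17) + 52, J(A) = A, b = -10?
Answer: -2860/3 ≈ -953.33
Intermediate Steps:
c = 98 (c = 46 + 52 = 98)
O(t) = -8/3 (O(t) = (⅓)*(-8) = -8/3)
(c + O(5))*J(b) = (98 - 8/3)*(-10) = (286/3)*(-10) = -2860/3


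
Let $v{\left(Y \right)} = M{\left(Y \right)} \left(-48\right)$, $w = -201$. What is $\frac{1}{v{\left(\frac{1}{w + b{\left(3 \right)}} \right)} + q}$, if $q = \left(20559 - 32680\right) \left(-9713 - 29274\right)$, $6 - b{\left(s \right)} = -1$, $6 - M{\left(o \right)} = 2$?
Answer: $\frac{1}{472561235} \approx 2.1161 \cdot 10^{-9}$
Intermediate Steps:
$M{\left(o \right)} = 4$ ($M{\left(o \right)} = 6 - 2 = 4$)
$b{\left(s \right)} = 7$ ($b{\left(s \right)} = 6 - -1 = 6 + 1 = 7$)
$q = 472561427$ ($q = \left(-12121\right) \left(-38987\right) = 472561427$)
$v{\left(Y \right)} = -192$ ($v{\left(Y \right)} = 4 \left(-48\right) = -192$)
$\frac{1}{v{\left(\frac{1}{w + b{\left(3 \right)}} \right)} + q} = \frac{1}{-192 + 472561427} = \frac{1}{472561235}$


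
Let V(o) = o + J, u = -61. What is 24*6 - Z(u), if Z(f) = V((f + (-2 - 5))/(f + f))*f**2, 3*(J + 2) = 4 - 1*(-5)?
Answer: -5651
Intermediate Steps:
J = 1 (J = -2 + (4 - 1*(-5))/3 = -2 + (4 + 5)/3 = -2 + (1/3)*9 = -2 + 3 = 1)
V(o) = 1 + o (V(o) = o + 1 = 1 + o)
Z(f) = f**2*(1 + (-7 + f)/(2*f)) (Z(f) = (1 + (f + (-2 - 5))/(f + f))*f**2 = (1 + (f - 7)/((2*f)))*f**2 = (1 + (-7 + f)*(1/(2*f)))*f**2 = (1 + (-7 + f)/(2*f))*f**2 = f**2*(1 + (-7 + f)/(2*f)))
24*6 - Z(u) = 24*6 - (-61)*(-7 + 3*(-61))/2 = 144 - (-61)*(-7 - 183)/2 = 144 - (-61)*(-190)/2 = 144 - 1*5795 = 144 - 5795 = -5651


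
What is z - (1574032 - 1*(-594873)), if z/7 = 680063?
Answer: 2591536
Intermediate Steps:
z = 4760441 (z = 7*680063 = 4760441)
z - (1574032 - 1*(-594873)) = 4760441 - (1574032 - 1*(-594873)) = 4760441 - (1574032 + 594873) = 4760441 - 1*2168905 = 4760441 - 2168905 = 2591536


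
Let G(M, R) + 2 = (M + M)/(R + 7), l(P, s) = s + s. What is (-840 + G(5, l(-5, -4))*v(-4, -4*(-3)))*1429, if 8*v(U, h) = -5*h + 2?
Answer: -1076037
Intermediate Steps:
v(U, h) = ¼ - 5*h/8 (v(U, h) = (-5*h + 2)/8 = (2 - 5*h)/8 = ¼ - 5*h/8)
l(P, s) = 2*s
G(M, R) = -2 + 2*M/(7 + R) (G(M, R) = -2 + (M + M)/(R + 7) = -2 + (2*M)/(7 + R) = -2 + 2*M/(7 + R))
(-840 + G(5, l(-5, -4))*v(-4, -4*(-3)))*1429 = (-840 + (2*(-7 + 5 - 2*(-4))/(7 + 2*(-4)))*(¼ - (-5)*(-3)/2))*1429 = (-840 + (2*(-7 + 5 - 1*(-8))/(7 - 8))*(¼ - 5/8*12))*1429 = (-840 + (2*(-7 + 5 + 8)/(-1))*(¼ - 15/2))*1429 = (-840 + (2*(-1)*6)*(-29/4))*1429 = (-840 - 12*(-29/4))*1429 = (-840 + 87)*1429 = -753*1429 = -1076037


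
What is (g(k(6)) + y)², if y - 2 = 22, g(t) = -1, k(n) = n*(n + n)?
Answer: 529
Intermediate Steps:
k(n) = 2*n² (k(n) = n*(2*n) = 2*n²)
y = 24 (y = 2 + 22 = 24)
(g(k(6)) + y)² = (-1 + 24)² = 23² = 529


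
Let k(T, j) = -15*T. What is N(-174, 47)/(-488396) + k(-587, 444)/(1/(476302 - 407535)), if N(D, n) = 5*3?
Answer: 295720571680245/488396 ≈ 6.0549e+8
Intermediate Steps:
N(D, n) = 15
N(-174, 47)/(-488396) + k(-587, 444)/(1/(476302 - 407535)) = 15/(-488396) + (-15*(-587))/(1/(476302 - 407535)) = 15*(-1/488396) + 8805/(1/68767) = -15/488396 + 8805/(1/68767) = -15/488396 + 8805*68767 = -15/488396 + 605493435 = 295720571680245/488396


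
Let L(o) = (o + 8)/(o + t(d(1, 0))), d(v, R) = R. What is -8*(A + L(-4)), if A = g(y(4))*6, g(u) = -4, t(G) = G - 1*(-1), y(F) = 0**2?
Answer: 608/3 ≈ 202.67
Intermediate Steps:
y(F) = 0
t(G) = 1 + G (t(G) = G + 1 = 1 + G)
A = -24 (A = -4*6 = -24)
L(o) = (8 + o)/(1 + o) (L(o) = (o + 8)/(o + (1 + 0)) = (8 + o)/(o + 1) = (8 + o)/(1 + o))
-8*(A + L(-4)) = -8*(-24 + (8 - 4)/(1 - 4)) = -8*(-24 + 4/(-3)) = -8*(-24 - 1/3*4) = -8*(-24 - 4/3) = -8*(-76/3) = 608/3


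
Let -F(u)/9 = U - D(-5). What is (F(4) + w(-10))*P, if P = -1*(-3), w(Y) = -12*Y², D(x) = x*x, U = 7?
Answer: -3114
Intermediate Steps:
D(x) = x²
F(u) = 162 (F(u) = -9*(7 - 1*(-5)²) = -9*(7 - 1*25) = -9*(7 - 25) = -9*(-18) = 162)
P = 3
(F(4) + w(-10))*P = (162 - 12*(-10)²)*3 = (162 - 12*100)*3 = (162 - 1200)*3 = -1038*3 = -3114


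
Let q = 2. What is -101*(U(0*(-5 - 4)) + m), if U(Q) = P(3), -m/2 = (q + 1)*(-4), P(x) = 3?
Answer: -2727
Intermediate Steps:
m = 24 (m = -2*(2 + 1)*(-4) = -6*(-4) = -2*(-12) = 24)
U(Q) = 3
-101*(U(0*(-5 - 4)) + m) = -101*(3 + 24) = -101*27 = -2727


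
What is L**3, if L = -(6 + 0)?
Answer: -216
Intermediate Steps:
L = -6 (L = -1*6 = -6)
L**3 = (-6)**3 = -216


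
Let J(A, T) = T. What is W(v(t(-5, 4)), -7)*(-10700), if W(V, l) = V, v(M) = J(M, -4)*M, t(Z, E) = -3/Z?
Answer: 25680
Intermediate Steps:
v(M) = -4*M
W(v(t(-5, 4)), -7)*(-10700) = -(-12)/(-5)*(-10700) = -(-12)*(-1)/5*(-10700) = -4*⅗*(-10700) = -12/5*(-10700) = 25680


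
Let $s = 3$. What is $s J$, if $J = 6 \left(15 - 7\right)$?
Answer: $144$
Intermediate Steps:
$J = 48$ ($J = 6 \cdot 8 = 48$)
$s J = 3 \cdot 48 = 144$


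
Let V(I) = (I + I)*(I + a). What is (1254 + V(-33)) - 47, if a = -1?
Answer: 3451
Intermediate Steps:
V(I) = 2*I*(-1 + I) (V(I) = (I + I)*(I - 1) = (2*I)*(-1 + I) = 2*I*(-1 + I))
(1254 + V(-33)) - 47 = (1254 + 2*(-33)*(-1 - 33)) - 47 = (1254 + 2*(-33)*(-34)) - 47 = (1254 + 2244) - 47 = 3498 - 47 = 3451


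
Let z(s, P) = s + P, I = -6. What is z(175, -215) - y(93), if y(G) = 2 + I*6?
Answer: -6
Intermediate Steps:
z(s, P) = P + s
y(G) = -34 (y(G) = 2 - 6*6 = 2 - 36 = -34)
z(175, -215) - y(93) = (-215 + 175) - 1*(-34) = -40 + 34 = -6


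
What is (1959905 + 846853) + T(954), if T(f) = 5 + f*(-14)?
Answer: 2793407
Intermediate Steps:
T(f) = 5 - 14*f
(1959905 + 846853) + T(954) = (1959905 + 846853) + (5 - 14*954) = 2806758 + (5 - 13356) = 2806758 - 13351 = 2793407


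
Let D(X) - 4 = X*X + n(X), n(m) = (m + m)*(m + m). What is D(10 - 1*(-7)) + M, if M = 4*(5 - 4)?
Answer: 1453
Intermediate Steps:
n(m) = 4*m² (n(m) = (2*m)*(2*m) = 4*m²)
D(X) = 4 + 5*X² (D(X) = 4 + (X*X + 4*X²) = 4 + (X² + 4*X²) = 4 + 5*X²)
M = 4 (M = 4*1 = 4)
D(10 - 1*(-7)) + M = (4 + 5*(10 - 1*(-7))²) + 4 = (4 + 5*(10 + 7)²) + 4 = (4 + 5*17²) + 4 = (4 + 5*289) + 4 = (4 + 1445) + 4 = 1449 + 4 = 1453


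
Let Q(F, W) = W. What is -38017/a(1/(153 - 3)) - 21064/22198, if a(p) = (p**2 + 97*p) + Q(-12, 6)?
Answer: -9495465438632/1659866549 ≈ -5720.6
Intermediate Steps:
a(p) = 6 + p**2 + 97*p (a(p) = (p**2 + 97*p) + 6 = 6 + p**2 + 97*p)
-38017/a(1/(153 - 3)) - 21064/22198 = -38017/(6 + (1/(153 - 3))**2 + 97/(153 - 3)) - 21064/22198 = -38017/(6 + (1/150)**2 + 97/150) - 21064*1/22198 = -38017/(6 + (1/150)**2 + 97*(1/150)) - 10532/11099 = -38017/(6 + 1/22500 + 97/150) - 10532/11099 = -38017/149551/22500 - 10532/11099 = -38017*22500/149551 - 10532/11099 = -855382500/149551 - 10532/11099 = -9495465438632/1659866549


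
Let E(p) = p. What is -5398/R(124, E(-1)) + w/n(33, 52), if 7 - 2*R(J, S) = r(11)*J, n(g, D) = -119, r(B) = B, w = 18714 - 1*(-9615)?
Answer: -5308247/23069 ≈ -230.10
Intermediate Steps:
w = 28329 (w = 18714 + 9615 = 28329)
R(J, S) = 7/2 - 11*J/2
-5398/R(124, E(-1)) + w/n(33, 52) = -5398/(7/2 - 11/2*124) + 28329/(-119) = -5398/(7/2 - 682) + 28329*(-1/119) = -5398/(-1357/2) - 4047/17 = -5398*(-2/1357) - 4047/17 = 10796/1357 - 4047/17 = -5308247/23069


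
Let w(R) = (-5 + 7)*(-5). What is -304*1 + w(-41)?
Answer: -314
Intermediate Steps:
w(R) = -10 (w(R) = 2*(-5) = -10)
-304*1 + w(-41) = -304*1 - 10 = -304 - 10 = -314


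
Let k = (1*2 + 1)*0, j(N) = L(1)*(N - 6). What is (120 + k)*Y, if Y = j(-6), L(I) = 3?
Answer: -4320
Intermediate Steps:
j(N) = -18 + 3*N (j(N) = 3*(N - 6) = 3*(-6 + N) = -18 + 3*N)
Y = -36 (Y = -18 + 3*(-6) = -18 - 18 = -36)
k = 0 (k = (2 + 1)*0 = 3*0 = 0)
(120 + k)*Y = (120 + 0)*(-36) = 120*(-36) = -4320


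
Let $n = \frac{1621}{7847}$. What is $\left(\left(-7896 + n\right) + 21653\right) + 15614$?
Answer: $\frac{230475858}{7847} \approx 29371.0$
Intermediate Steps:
$n = \frac{1621}{7847}$ ($n = 1621 \cdot \frac{1}{7847} = \frac{1621}{7847} \approx 0.20658$)
$\left(\left(-7896 + n\right) + 21653\right) + 15614 = \left(\left(-7896 + \frac{1621}{7847}\right) + 21653\right) + 15614 = \left(- \frac{61958291}{7847} + 21653\right) + 15614 = \frac{107952800}{7847} + 15614 = \frac{230475858}{7847}$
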